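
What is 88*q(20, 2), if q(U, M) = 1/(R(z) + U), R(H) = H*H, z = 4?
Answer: 22/9 ≈ 2.4444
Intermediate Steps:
R(H) = H²
q(U, M) = 1/(16 + U) (q(U, M) = 1/(4² + U) = 1/(16 + U))
88*q(20, 2) = 88/(16 + 20) = 88/36 = 88*(1/36) = 22/9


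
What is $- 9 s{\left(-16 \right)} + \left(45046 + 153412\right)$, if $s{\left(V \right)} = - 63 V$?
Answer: $189386$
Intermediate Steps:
$- 9 s{\left(-16 \right)} + \left(45046 + 153412\right) = - 9 \left(\left(-63\right) \left(-16\right)\right) + \left(45046 + 153412\right) = \left(-9\right) 1008 + 198458 = -9072 + 198458 = 189386$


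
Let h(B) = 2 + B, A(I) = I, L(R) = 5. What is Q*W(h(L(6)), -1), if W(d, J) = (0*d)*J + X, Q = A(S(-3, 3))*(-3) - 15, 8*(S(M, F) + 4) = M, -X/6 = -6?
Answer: -135/2 ≈ -67.500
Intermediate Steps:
X = 36 (X = -6*(-6) = 36)
S(M, F) = -4 + M/8
Q = -15/8 (Q = (-4 + (1/8)*(-3))*(-3) - 15 = (-4 - 3/8)*(-3) - 15 = -35/8*(-3) - 15 = 105/8 - 15 = -15/8 ≈ -1.8750)
W(d, J) = 36 (W(d, J) = (0*d)*J + 36 = 0*J + 36 = 0 + 36 = 36)
Q*W(h(L(6)), -1) = -15/8*36 = -135/2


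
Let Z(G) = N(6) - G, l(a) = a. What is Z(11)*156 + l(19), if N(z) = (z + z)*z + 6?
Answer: 10471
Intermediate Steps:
N(z) = 6 + 2*z² (N(z) = (2*z)*z + 6 = 2*z² + 6 = 6 + 2*z²)
Z(G) = 78 - G (Z(G) = (6 + 2*6²) - G = (6 + 2*36) - G = (6 + 72) - G = 78 - G)
Z(11)*156 + l(19) = (78 - 1*11)*156 + 19 = (78 - 11)*156 + 19 = 67*156 + 19 = 10452 + 19 = 10471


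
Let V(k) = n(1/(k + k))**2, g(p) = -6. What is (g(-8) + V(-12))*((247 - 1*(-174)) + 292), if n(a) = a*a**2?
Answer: -817538530615/191102976 ≈ -4278.0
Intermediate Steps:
n(a) = a**3
V(k) = 1/(64*k**6) (V(k) = ((1/(k + k))**3)**2 = ((1/(2*k))**3)**2 = (1/(8*k**3))**2 = 1/(64*k**6))
(g(-8) + V(-12))*((247 - 1*(-174)) + 292) = (-6 + (1/64)/(-12)**6)*((247 - 1*(-174)) + 292) = (-6 + (1/64)*(1/2985984))*((247 + 174) + 292) = (-6 + 1/191102976)*(421 + 292) = -1146617855/191102976*713 = -817538530615/191102976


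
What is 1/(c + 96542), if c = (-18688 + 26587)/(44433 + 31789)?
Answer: 76222/7358632223 ≈ 1.0358e-5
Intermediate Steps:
c = 7899/76222 ≈ 0.10363
1/(c + 96542) = 1/(7899/76222 + 96542) = 1/(7358632223/76222) = 76222/7358632223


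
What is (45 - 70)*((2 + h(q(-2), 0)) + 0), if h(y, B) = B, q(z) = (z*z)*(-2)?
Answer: -50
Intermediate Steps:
q(z) = -2*z² (q(z) = z²*(-2) = -2*z²)
(45 - 70)*((2 + h(q(-2), 0)) + 0) = (45 - 70)*((2 + 0) + 0) = -25*(2 + 0) = -25*2 = -50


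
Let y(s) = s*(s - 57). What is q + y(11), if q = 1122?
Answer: 616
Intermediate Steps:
y(s) = s*(-57 + s)
q + y(11) = 1122 + 11*(-57 + 11) = 1122 + 11*(-46) = 1122 - 506 = 616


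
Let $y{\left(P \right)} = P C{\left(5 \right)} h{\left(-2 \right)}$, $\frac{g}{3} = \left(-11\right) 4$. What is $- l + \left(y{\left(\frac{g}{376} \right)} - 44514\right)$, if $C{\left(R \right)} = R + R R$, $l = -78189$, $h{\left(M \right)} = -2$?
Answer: $\frac{1583715}{47} \approx 33696.0$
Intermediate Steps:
$g = -132$ ($g = 3 \left(\left(-11\right) 4\right) = 3 \left(-44\right) = -132$)
$C{\left(R \right)} = R + R^{2}$
$y{\left(P \right)} = - 60 P$ ($y{\left(P \right)} = P 5 \left(1 + 5\right) \left(-2\right) = P 5 \cdot 6 \left(-2\right) = P 30 \left(-2\right) = 30 P \left(-2\right) = - 60 P$)
$- l + \left(y{\left(\frac{g}{376} \right)} - 44514\right) = \left(-1\right) \left(-78189\right) - \left(44514 + 60 \left(- \frac{132}{376}\right)\right) = 78189 - \left(44514 + 60 \left(\left(-132\right) \frac{1}{376}\right)\right) = 78189 - \frac{2091168}{47} = \frac{1583715}{47}$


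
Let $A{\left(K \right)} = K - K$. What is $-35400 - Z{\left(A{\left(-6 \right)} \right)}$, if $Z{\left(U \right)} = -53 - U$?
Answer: $-35347$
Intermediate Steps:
$A{\left(K \right)} = 0$
$-35400 - Z{\left(A{\left(-6 \right)} \right)} = -35400 - \left(-53 - 0\right) = -35400 - \left(-53 + 0\right) = -35400 - -53 = -35400 + 53 = -35347$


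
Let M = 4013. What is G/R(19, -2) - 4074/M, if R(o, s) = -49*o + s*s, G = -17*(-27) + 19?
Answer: -5694812/3720051 ≈ -1.5308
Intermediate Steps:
G = 478 (G = 459 + 19 = 478)
R(o, s) = s² - 49*o (R(o, s) = -49*o + s² = s² - 49*o)
G/R(19, -2) - 4074/M = 478/((-2)² - 49*19) - 4074/4013 = 478/(4 - 931) - 4074*1/4013 = 478/(-927) - 4074/4013 = 478*(-1/927) - 4074/4013 = -478/927 - 4074/4013 = -5694812/3720051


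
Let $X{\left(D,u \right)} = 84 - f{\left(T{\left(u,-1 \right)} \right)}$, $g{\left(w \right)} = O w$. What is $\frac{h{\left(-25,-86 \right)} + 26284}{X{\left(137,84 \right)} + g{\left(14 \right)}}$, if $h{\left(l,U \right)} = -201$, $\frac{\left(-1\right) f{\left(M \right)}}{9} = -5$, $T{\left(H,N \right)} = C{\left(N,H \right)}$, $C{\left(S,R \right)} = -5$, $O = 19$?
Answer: $\frac{26083}{305} \approx 85.518$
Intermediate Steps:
$T{\left(H,N \right)} = -5$
$f{\left(M \right)} = 45$ ($f{\left(M \right)} = \left(-9\right) \left(-5\right) = 45$)
$g{\left(w \right)} = 19 w$
$X{\left(D,u \right)} = 39$ ($X{\left(D,u \right)} = 84 - 45 = 39$)
$\frac{h{\left(-25,-86 \right)} + 26284}{X{\left(137,84 \right)} + g{\left(14 \right)}} = \frac{-201 + 26284}{39 + 19 \cdot 14} = \frac{26083}{39 + 266} = \frac{26083}{305}$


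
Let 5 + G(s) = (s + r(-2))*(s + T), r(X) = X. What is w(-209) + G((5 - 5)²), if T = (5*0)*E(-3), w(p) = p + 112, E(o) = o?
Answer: -102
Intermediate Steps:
w(p) = 112 + p
T = 0 (T = (5*0)*(-3) = 0*(-3) = 0)
G(s) = -5 + s*(-2 + s) (G(s) = -5 + (s - 2)*(s + 0) = -5 + (-2 + s)*s = -5 + s*(-2 + s))
w(-209) + G((5 - 5)²) = (112 - 209) + (-5 + ((5 - 5)²)² - 2*(5 - 5)²) = -97 + (-5 + (0²)² - 2*0²) = -97 + (-5 + 0² - 2*0) = -97 + (-5 + 0 + 0) = -97 - 5 = -102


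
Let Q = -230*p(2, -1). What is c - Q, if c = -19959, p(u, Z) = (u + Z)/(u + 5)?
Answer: -139483/7 ≈ -19926.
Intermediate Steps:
p(u, Z) = (Z + u)/(5 + u)
Q = -230/7 (Q = -230*(-1 + 2)/(5 + 2) = -230/7 ≈ -32.857)
c - Q = -19959 - 1*(-230/7) = -19959 + 230/7 = -139483/7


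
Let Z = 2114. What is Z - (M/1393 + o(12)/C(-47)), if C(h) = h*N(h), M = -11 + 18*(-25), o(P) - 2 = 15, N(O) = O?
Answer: 6506062286/3077137 ≈ 2114.3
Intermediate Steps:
o(P) = 17 (o(P) = 2 + 15 = 17)
M = -461 (M = -11 - 450 = -461)
C(h) = h² (C(h) = h*h = h²)
Z - (M/1393 + o(12)/C(-47)) = 2114 - (-461/1393 + 17/((-47)²)) = 2114 - (-461*1/1393 + 17/2209) = 2114 - (-461/1393 + 17*(1/2209)) = 2114 - (-461/1393 + 17/2209) = 2114 - 1*(-994668/3077137) = 2114 + 994668/3077137 = 6506062286/3077137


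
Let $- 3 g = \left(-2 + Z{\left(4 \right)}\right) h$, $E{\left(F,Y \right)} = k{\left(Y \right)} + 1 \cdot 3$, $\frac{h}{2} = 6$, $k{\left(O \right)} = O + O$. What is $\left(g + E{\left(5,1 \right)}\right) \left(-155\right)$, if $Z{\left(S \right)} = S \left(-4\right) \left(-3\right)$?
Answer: $27745$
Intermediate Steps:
$Z{\left(S \right)} = 12 S$ ($Z{\left(S \right)} = - 4 S \left(-3\right) = 12 S$)
$k{\left(O \right)} = 2 O$
$h = 12$ ($h = 2 \cdot 6 = 12$)
$E{\left(F,Y \right)} = 3 + 2 Y$ ($E{\left(F,Y \right)} = 2 Y + 1 \cdot 3 = 2 Y + 3 = 3 + 2 Y$)
$g = -184$ ($g = - \frac{\left(-2 + 12 \cdot 4\right) 12}{3} = - \frac{\left(-2 + 48\right) 12}{3} = - \frac{46 \cdot 12}{3} = \left(- \frac{1}{3}\right) 552 = -184$)
$\left(g + E{\left(5,1 \right)}\right) \left(-155\right) = \left(-184 + \left(3 + 2 \cdot 1\right)\right) \left(-155\right) = \left(-184 + \left(3 + 2\right)\right) \left(-155\right) = \left(-184 + 5\right) \left(-155\right) = \left(-179\right) \left(-155\right) = 27745$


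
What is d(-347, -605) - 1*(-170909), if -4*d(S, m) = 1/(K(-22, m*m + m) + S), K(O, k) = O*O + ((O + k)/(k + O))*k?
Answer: 249907925251/1462228 ≈ 1.7091e+5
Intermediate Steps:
K(O, k) = k + O² (K(O, k) = O² + ((O + k)/(O + k))*k = O² + 1*k = O² + k = k + O²)
d(S, m) = -1/(4*(484 + S + m + m²)) (d(S, m) = -1/(4*(((m*m + m) + (-22)²) + S)) = -1/(4*(((m² + m) + 484) + S)) = -1/(4*(((m + m²) + 484) + S)) = -1/(4*((484 + m + m²) + S)) = -1/(4*(484 + S + m + m²)))
d(-347, -605) - 1*(-170909) = -1/(1936 + 4*(-347) + 4*(-605)*(1 - 605)) - 1*(-170909) = -1/(1936 - 1388 + 4*(-605)*(-604)) + 170909 = -1/(1936 - 1388 + 1461680) + 170909 = -1/1462228 + 170909 = 249907925251/1462228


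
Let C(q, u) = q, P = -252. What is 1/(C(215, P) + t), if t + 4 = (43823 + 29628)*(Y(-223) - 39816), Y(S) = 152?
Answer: -1/2913360253 ≈ -3.4325e-10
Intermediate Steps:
t = -2913360468 (t = -4 + (43823 + 29628)*(152 - 39816) = -4 + 73451*(-39664) = -4 - 2913360464 = -2913360468)
1/(C(215, P) + t) = 1/(215 - 2913360468) = 1/(-2913360253) = -1/2913360253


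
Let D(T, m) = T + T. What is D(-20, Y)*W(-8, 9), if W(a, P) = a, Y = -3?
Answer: 320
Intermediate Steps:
D(T, m) = 2*T
D(-20, Y)*W(-8, 9) = (2*(-20))*(-8) = -40*(-8) = 320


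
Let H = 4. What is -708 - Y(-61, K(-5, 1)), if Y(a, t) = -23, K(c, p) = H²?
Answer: -685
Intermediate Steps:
K(c, p) = 16 (K(c, p) = 4² = 16)
-708 - Y(-61, K(-5, 1)) = -708 - 1*(-23) = -708 + 23 = -685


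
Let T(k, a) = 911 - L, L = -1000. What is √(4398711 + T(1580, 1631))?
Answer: 3*√488958 ≈ 2097.8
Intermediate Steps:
T(k, a) = 1911 (T(k, a) = 911 - 1*(-1000) = 911 + 1000 = 1911)
√(4398711 + T(1580, 1631)) = √(4398711 + 1911) = √4400622 = 3*√488958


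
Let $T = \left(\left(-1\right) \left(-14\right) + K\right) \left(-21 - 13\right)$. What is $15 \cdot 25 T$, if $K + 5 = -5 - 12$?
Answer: $102000$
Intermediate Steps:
$K = -22$ ($K = -5 - 17 = -22$)
$T = 272$ ($T = \left(\left(-1\right) \left(-14\right) - 22\right) \left(-21 - 13\right) = \left(14 - 22\right) \left(-34\right) = \left(-8\right) \left(-34\right) = 272$)
$15 \cdot 25 T = 15 \cdot 25 \cdot 272 = 375 \cdot 272 = 102000$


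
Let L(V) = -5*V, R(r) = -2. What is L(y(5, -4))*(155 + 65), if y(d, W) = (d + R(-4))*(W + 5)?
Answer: -3300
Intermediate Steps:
y(d, W) = (-2 + d)*(5 + W) (y(d, W) = (d - 2)*(W + 5) = (-2 + d)*(5 + W))
L(y(5, -4))*(155 + 65) = (-5*(-10 - 2*(-4) + 5*5 - 4*5))*(155 + 65) = -5*(-10 + 8 + 25 - 20)*220 = -5*3*220 = -15*220 = -3300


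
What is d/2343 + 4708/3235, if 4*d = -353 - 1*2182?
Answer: 11974217/10106140 ≈ 1.1848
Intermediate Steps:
d = -2535/4 (d = (-353 - 1*2182)/4 = (-353 - 2182)/4 = (¼)*(-2535) = -2535/4 ≈ -633.75)
d/2343 + 4708/3235 = -2535/4/2343 + 4708/3235 = -2535/4*1/2343 + 4708*(1/3235) = -845/3124 + 4708/3235 = 11974217/10106140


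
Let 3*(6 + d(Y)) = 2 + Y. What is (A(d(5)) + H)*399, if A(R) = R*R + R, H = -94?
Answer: -100814/3 ≈ -33605.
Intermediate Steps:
d(Y) = -16/3 + Y/3 (d(Y) = -6 + (2 + Y)/3 = -6 + (2/3 + Y/3) = -16/3 + Y/3)
A(R) = R + R**2 (A(R) = R**2 + R = R + R**2)
(A(d(5)) + H)*399 = ((-16/3 + (1/3)*5)*(1 + (-16/3 + (1/3)*5)) - 94)*399 = ((-16/3 + 5/3)*(1 + (-16/3 + 5/3)) - 94)*399 = (-11*(1 - 11/3)/3 - 94)*399 = (-11/3*(-8/3) - 94)*399 = (88/9 - 94)*399 = -758/9*399 = -100814/3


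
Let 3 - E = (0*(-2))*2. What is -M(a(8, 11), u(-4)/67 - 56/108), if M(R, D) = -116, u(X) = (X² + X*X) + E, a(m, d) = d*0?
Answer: 116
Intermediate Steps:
a(m, d) = 0
E = 3 (E = 3 - 0*(-2)*2 = 3 - 0*2 = 3 - 1*0 = 3 + 0 = 3)
u(X) = 3 + 2*X² (u(X) = (X² + X*X) + 3 = (X² + X²) + 3 = 2*X² + 3 = 3 + 2*X²)
-M(a(8, 11), u(-4)/67 - 56/108) = -1*(-116) = 116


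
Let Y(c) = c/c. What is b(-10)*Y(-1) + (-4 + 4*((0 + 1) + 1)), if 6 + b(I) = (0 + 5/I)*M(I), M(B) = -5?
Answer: ½ ≈ 0.50000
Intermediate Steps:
b(I) = -6 - 25/I (b(I) = -6 + (0 + 5/I)*(-5) = -6 + (5/I)*(-5) = -6 - 25/I)
Y(c) = 1
b(-10)*Y(-1) + (-4 + 4*((0 + 1) + 1)) = (-6 - 25/(-10))*1 + (-4 + 4*((0 + 1) + 1)) = (-6 - 25*(-⅒))*1 + (-4 + 4*(1 + 1)) = (-6 + 5/2)*1 + (-4 + 4*2) = -7/2*1 + (-4 + 8) = -7/2 + 4 = ½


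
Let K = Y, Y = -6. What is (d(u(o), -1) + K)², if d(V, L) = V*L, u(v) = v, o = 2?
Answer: 64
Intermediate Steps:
K = -6
d(V, L) = L*V
(d(u(o), -1) + K)² = (-1*2 - 6)² = (-2 - 6)² = (-8)² = 64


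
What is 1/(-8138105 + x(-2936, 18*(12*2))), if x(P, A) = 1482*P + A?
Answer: -1/12488825 ≈ -8.0072e-8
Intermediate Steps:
x(P, A) = A + 1482*P
1/(-8138105 + x(-2936, 18*(12*2))) = 1/(-8138105 + (18*(12*2) + 1482*(-2936))) = 1/(-8138105 + (18*24 - 4351152)) = 1/(-8138105 + (432 - 4351152)) = 1/(-8138105 - 4350720) = 1/(-12488825) = -1/12488825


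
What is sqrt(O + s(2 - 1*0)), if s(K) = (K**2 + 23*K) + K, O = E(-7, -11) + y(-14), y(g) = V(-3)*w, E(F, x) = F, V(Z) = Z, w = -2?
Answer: sqrt(51) ≈ 7.1414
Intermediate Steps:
y(g) = 6 (y(g) = -3*(-2) = 6)
O = -1 (O = -7 + 6 = -1)
s(K) = K**2 + 24*K
sqrt(O + s(2 - 1*0)) = sqrt(-1 + (2 - 1*0)*(24 + (2 - 1*0))) = sqrt(-1 + (2 + 0)*(24 + (2 + 0))) = sqrt(-1 + 2*(24 + 2)) = sqrt(-1 + 2*26) = sqrt(-1 + 52) = sqrt(51)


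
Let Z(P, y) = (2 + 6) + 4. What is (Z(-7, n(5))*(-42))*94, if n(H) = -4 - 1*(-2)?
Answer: -47376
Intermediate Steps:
n(H) = -2 (n(H) = -4 + 2 = -2)
Z(P, y) = 12 (Z(P, y) = 8 + 4 = 12)
(Z(-7, n(5))*(-42))*94 = (12*(-42))*94 = -504*94 = -47376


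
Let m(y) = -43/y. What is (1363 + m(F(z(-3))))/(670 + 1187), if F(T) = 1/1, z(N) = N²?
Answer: 440/619 ≈ 0.71082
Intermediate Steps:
F(T) = 1
(1363 + m(F(z(-3))))/(670 + 1187) = (1363 - 43/1)/(670 + 1187) = (1363 - 43*1)/1857 = (1363 - 43)*(1/1857) = 1320*(1/1857) = 440/619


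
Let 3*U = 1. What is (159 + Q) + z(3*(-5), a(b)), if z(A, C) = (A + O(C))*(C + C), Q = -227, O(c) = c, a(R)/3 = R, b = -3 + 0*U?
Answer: 364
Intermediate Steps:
U = ⅓ (U = (⅓)*1 = ⅓ ≈ 0.33333)
b = -3 (b = -3 + 0*(⅓) = -3 + 0 = -3)
a(R) = 3*R
z(A, C) = 2*C*(A + C) (z(A, C) = (A + C)*(C + C) = (A + C)*(2*C) = 2*C*(A + C))
(159 + Q) + z(3*(-5), a(b)) = (159 - 227) + 2*(3*(-3))*(3*(-5) + 3*(-3)) = -68 + 2*(-9)*(-15 - 9) = -68 + 2*(-9)*(-24) = -68 + 432 = 364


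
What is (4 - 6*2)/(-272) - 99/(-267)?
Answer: 1211/3026 ≈ 0.40020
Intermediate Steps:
(4 - 6*2)/(-272) - 99/(-267) = (4 - 12)*(-1/272) - 99*(-1/267) = -8*(-1/272) + 33/89 = 1/34 + 33/89 = 1211/3026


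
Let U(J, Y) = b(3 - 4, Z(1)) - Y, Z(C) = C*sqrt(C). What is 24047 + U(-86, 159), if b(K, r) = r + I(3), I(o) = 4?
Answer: 23893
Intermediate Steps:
Z(C) = C**(3/2)
b(K, r) = 4 + r (b(K, r) = r + 4 = 4 + r)
U(J, Y) = 5 - Y (U(J, Y) = (4 + 1**(3/2)) - Y = (4 + 1) - Y = 5 - Y)
24047 + U(-86, 159) = 24047 + (5 - 1*159) = 24047 + (5 - 159) = 24047 - 154 = 23893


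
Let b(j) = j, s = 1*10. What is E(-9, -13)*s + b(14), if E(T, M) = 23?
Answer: 244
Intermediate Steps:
s = 10
E(-9, -13)*s + b(14) = 23*10 + 14 = 230 + 14 = 244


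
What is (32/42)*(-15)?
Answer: -80/7 ≈ -11.429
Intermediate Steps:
(32/42)*(-15) = ((1/42)*32)*(-15) = (16/21)*(-15) = -80/7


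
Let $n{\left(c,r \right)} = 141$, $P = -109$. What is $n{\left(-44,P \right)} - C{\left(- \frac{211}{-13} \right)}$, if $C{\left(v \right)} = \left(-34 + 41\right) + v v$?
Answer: $- \frac{21875}{169} \approx -129.44$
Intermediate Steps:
$C{\left(v \right)} = 7 + v^{2}$
$n{\left(-44,P \right)} - C{\left(- \frac{211}{-13} \right)} = 141 - \left(7 + \left(- \frac{211}{-13}\right)^{2}\right) = 141 - \left(7 + \left(\left(-211\right) \left(- \frac{1}{13}\right)\right)^{2}\right) = 141 - \left(7 + \left(\frac{211}{13}\right)^{2}\right) = 141 - \left(7 + \frac{44521}{169}\right) = 141 - \frac{45704}{169} = - \frac{21875}{169}$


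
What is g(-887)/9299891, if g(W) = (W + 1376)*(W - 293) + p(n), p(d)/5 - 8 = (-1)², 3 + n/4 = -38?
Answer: -576975/9299891 ≈ -0.062041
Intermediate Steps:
n = -164 (n = -12 + 4*(-38) = -12 - 152 = -164)
p(d) = 45 (p(d) = 40 + 5*(-1)² = 40 + 5*1 = 40 + 5 = 45)
g(W) = 45 + (-293 + W)*(1376 + W) (g(W) = (W + 1376)*(W - 293) + 45 = (1376 + W)*(-293 + W) + 45 = (-293 + W)*(1376 + W) + 45 = 45 + (-293 + W)*(1376 + W))
g(-887)/9299891 = (-403123 + (-887)² + 1083*(-887))/9299891 = (-403123 + 786769 - 960621)*(1/9299891) = -576975*1/9299891 = -576975/9299891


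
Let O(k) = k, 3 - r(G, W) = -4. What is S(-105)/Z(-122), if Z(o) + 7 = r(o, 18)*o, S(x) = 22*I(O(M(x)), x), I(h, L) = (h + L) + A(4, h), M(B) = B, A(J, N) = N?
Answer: 330/41 ≈ 8.0488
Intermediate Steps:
r(G, W) = 7 (r(G, W) = 3 - 1*(-4) = 3 + 4 = 7)
I(h, L) = L + 2*h (I(h, L) = (h + L) + h = (L + h) + h = L + 2*h)
S(x) = 66*x (S(x) = 22*(x + 2*x) = 22*(3*x) = 66*x)
Z(o) = -7 + 7*o
S(-105)/Z(-122) = (66*(-105))/(-7 + 7*(-122)) = -6930/(-7 - 854) = -6930/(-861) = -6930*(-1/861) = 330/41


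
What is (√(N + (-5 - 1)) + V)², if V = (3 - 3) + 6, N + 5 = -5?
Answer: 20 + 48*I ≈ 20.0 + 48.0*I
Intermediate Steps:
N = -10 (N = -5 - 5 = -10)
V = 6 (V = 0 + 6 = 6)
(√(N + (-5 - 1)) + V)² = (√(-10 + (-5 - 1)) + 6)² = (√(-10 - 6) + 6)² = (√(-16) + 6)² = (4*I + 6)² = (6 + 4*I)²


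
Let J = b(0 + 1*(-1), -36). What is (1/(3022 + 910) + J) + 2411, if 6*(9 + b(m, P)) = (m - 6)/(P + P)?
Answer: 1020030701/424656 ≈ 2402.0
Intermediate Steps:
b(m, P) = -9 + (-6 + m)/(12*P) (b(m, P) = -9 + ((m - 6)/(P + P))/6 = -9 + ((-6 + m)/((2*P)))/6 = -9 + ((-6 + m)*(1/(2*P)))/6 = -9 + ((-6 + m)/(2*P))/6 = -9 + (-6 + m)/(12*P))
J = -3881/432 (J = (1/12)*(-6 + (0 + 1*(-1)) - 108*(-36))/(-36) = (1/12)*(-1/36)*(-6 + (0 - 1) + 3888) = (1/12)*(-1/36)*(-6 - 1 + 3888) = (1/12)*(-1/36)*3881 = -3881/432 ≈ -8.9838)
(1/(3022 + 910) + J) + 2411 = (1/(3022 + 910) - 3881/432) + 2411 = (1/3932 - 3881/432) + 2411 = -3814915/424656 + 2411 = 1020030701/424656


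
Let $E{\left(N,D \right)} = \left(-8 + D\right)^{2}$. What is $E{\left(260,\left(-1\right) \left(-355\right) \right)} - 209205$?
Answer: $-88796$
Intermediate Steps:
$E{\left(260,\left(-1\right) \left(-355\right) \right)} - 209205 = \left(-8 - -355\right)^{2} - 209205 = \left(-8 + 355\right)^{2} - 209205 = 347^{2} - 209205 = 120409 - 209205 = -88796$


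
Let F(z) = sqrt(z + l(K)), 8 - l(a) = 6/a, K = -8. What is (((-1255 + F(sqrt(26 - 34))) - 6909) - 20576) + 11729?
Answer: -17011 + sqrt(35 + 8*I*sqrt(2))/2 ≈ -17008.0 + 0.47212*I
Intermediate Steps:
l(a) = 8 - 6/a
F(z) = sqrt(35/4 + z) (F(z) = sqrt(z + (8 - 6/(-8))) = sqrt(z + (8 - 6*(-1/8))) = sqrt(z + (8 + 3/4)) = sqrt(z + 35/4) = sqrt(35/4 + z))
(((-1255 + F(sqrt(26 - 34))) - 6909) - 20576) + 11729 = (((-1255 + sqrt(35 + 4*sqrt(26 - 34))/2) - 6909) - 20576) + 11729 = (((-1255 + sqrt(35 + 4*sqrt(-8))/2) - 6909) - 20576) + 11729 = (((-1255 + sqrt(35 + 4*(2*I*sqrt(2)))/2) - 6909) - 20576) + 11729 = (((-1255 + sqrt(35 + 8*I*sqrt(2))/2) - 6909) - 20576) + 11729 = ((-8164 + sqrt(35 + 8*I*sqrt(2))/2) - 20576) + 11729 = (-28740 + sqrt(35 + 8*I*sqrt(2))/2) + 11729 = -17011 + sqrt(35 + 8*I*sqrt(2))/2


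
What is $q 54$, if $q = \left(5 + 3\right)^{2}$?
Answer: $3456$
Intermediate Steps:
$q = 64$ ($q = 8^{2} = 64$)
$q 54 = 64 \cdot 54 = 3456$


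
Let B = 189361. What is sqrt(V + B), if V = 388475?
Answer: 6*sqrt(16051) ≈ 760.16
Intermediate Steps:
sqrt(V + B) = sqrt(388475 + 189361) = sqrt(577836) = 6*sqrt(16051)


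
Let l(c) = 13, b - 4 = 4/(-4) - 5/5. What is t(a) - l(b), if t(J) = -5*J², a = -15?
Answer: -1138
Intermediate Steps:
b = 2 (b = 4 + (4/(-4) - 5/5) = 4 + (4*(-¼) - 5*⅕) = 4 + (-1 - 1) = 4 - 2 = 2)
t(a) - l(b) = -5*(-15)² - 1*13 = -5*225 - 13 = -1125 - 13 = -1138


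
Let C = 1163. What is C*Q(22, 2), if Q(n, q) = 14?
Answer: 16282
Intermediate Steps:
C*Q(22, 2) = 1163*14 = 16282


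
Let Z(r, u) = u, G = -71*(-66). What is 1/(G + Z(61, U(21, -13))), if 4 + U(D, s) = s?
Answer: 1/4669 ≈ 0.00021418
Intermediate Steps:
U(D, s) = -4 + s
G = 4686
1/(G + Z(61, U(21, -13))) = 1/(4686 + (-4 - 13)) = 1/(4686 - 17) = 1/4669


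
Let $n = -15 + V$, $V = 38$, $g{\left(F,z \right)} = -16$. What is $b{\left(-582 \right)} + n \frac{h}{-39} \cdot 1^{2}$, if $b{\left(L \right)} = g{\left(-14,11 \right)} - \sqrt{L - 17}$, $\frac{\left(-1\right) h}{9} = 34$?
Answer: $\frac{2138}{13} - i \sqrt{599} \approx 164.46 - 24.474 i$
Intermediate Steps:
$h = -306$ ($h = \left(-9\right) 34 = -306$)
$n = 23$ ($n = -15 + 38 = 23$)
$b{\left(L \right)} = -16 - \sqrt{-17 + L}$ ($b{\left(L \right)} = -16 - \sqrt{L - 17} = -16 - \sqrt{-17 + L}$)
$b{\left(-582 \right)} + n \frac{h}{-39} \cdot 1^{2} = \left(-16 - \sqrt{-17 - 582}\right) + 23 \left(- \frac{306}{-39}\right) 1^{2} = \left(-16 - \sqrt{-599}\right) + 23 \left(\left(-306\right) \left(- \frac{1}{39}\right)\right) 1 = \left(-16 - i \sqrt{599}\right) + 23 \cdot \frac{102}{13} \cdot 1 = \left(-16 - i \sqrt{599}\right) + \frac{2346}{13} \cdot 1 = \left(-16 - i \sqrt{599}\right) + \frac{2346}{13} = \frac{2138}{13} - i \sqrt{599}$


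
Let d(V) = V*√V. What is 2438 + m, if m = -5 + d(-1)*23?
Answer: 2433 - 23*I ≈ 2433.0 - 23.0*I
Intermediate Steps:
d(V) = V^(3/2)
m = -5 - 23*I (m = -5 + (-1)^(3/2)*23 = -5 - I*23 = -5 - 23*I ≈ -5.0 - 23.0*I)
2438 + m = 2438 + (-5 - 23*I) = 2433 - 23*I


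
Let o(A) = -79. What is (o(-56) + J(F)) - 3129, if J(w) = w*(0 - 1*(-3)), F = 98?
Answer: -2914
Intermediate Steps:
J(w) = 3*w (J(w) = w*(0 + 3) = w*3 = 3*w)
(o(-56) + J(F)) - 3129 = (-79 + 3*98) - 3129 = (-79 + 294) - 3129 = 215 - 3129 = -2914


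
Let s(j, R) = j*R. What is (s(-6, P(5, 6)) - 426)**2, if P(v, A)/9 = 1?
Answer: 230400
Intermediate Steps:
P(v, A) = 9 (P(v, A) = 9*1 = 9)
s(j, R) = R*j
(s(-6, P(5, 6)) - 426)**2 = (9*(-6) - 426)**2 = (-54 - 426)**2 = (-480)**2 = 230400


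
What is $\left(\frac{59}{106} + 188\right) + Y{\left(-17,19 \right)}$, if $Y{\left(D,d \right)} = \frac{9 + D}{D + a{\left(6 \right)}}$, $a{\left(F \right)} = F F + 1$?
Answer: $\frac{99723}{530} \approx 188.16$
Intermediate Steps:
$a{\left(F \right)} = 1 + F^{2}$ ($a{\left(F \right)} = F^{2} + 1 = 1 + F^{2}$)
$Y{\left(D,d \right)} = \frac{9 + D}{37 + D}$ ($Y{\left(D,d \right)} = \frac{9 + D}{D + \left(1 + 6^{2}\right)} = \frac{9 + D}{D + \left(1 + 36\right)} = \frac{9 + D}{D + 37} = \frac{9 + D}{37 + D}$)
$\left(\frac{59}{106} + 188\right) + Y{\left(-17,19 \right)} = \left(\frac{59}{106} + 188\right) + \frac{9 - 17}{37 - 17} = \left(59 \cdot \frac{1}{106} + 188\right) + \frac{1}{20} \left(-8\right) = \left(\frac{59}{106} + 188\right) + \frac{1}{20} \left(-8\right) = \frac{19987}{106} - \frac{2}{5} = \frac{99723}{530}$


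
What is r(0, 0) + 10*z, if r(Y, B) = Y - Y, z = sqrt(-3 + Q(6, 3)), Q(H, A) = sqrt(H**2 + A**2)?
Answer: 10*sqrt(-3 + 3*sqrt(5)) ≈ 19.257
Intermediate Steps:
Q(H, A) = sqrt(A**2 + H**2)
z = sqrt(-3 + 3*sqrt(5)) (z = sqrt(-3 + sqrt(3**2 + 6**2)) = sqrt(-3 + sqrt(9 + 36)) = sqrt(-3 + sqrt(45)) = sqrt(-3 + 3*sqrt(5)) ≈ 1.9257)
r(Y, B) = 0
r(0, 0) + 10*z = 0 + 10*sqrt(-3 + 3*sqrt(5)) = 10*sqrt(-3 + 3*sqrt(5))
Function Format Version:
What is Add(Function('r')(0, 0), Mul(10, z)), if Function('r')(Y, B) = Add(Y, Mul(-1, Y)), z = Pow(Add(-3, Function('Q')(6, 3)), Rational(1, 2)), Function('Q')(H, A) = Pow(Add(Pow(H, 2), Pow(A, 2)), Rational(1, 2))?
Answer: Mul(10, Pow(Add(-3, Mul(3, Pow(5, Rational(1, 2)))), Rational(1, 2))) ≈ 19.257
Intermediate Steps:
Function('Q')(H, A) = Pow(Add(Pow(A, 2), Pow(H, 2)), Rational(1, 2))
z = Pow(Add(-3, Mul(3, Pow(5, Rational(1, 2)))), Rational(1, 2)) (z = Pow(Add(-3, Pow(Add(Pow(3, 2), Pow(6, 2)), Rational(1, 2))), Rational(1, 2)) = Pow(Add(-3, Pow(Add(9, 36), Rational(1, 2))), Rational(1, 2)) = Pow(Add(-3, Pow(45, Rational(1, 2))), Rational(1, 2)) = Pow(Add(-3, Mul(3, Pow(5, Rational(1, 2)))), Rational(1, 2)) ≈ 1.9257)
Function('r')(Y, B) = 0
Add(Function('r')(0, 0), Mul(10, z)) = Add(0, Mul(10, Pow(Add(-3, Mul(3, Pow(5, Rational(1, 2)))), Rational(1, 2)))) = Mul(10, Pow(Add(-3, Mul(3, Pow(5, Rational(1, 2)))), Rational(1, 2)))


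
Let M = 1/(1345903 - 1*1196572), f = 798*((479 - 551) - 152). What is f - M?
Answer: -26693214913/149331 ≈ -1.7875e+5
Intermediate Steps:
f = -178752 (f = 798*(-72 - 152) = 798*(-224) = -178752)
M = 1/149331 (M = 1/(1345903 - 1196572) = 1/149331 ≈ 6.6965e-6)
f - M = -178752 - 1*1/149331 = -178752 - 1/149331 = -26693214913/149331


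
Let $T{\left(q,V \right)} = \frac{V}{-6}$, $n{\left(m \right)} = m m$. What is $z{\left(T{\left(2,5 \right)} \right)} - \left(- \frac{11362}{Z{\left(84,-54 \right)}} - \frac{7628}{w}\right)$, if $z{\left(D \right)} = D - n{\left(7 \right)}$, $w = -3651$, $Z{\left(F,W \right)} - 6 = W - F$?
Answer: $- \frac{5542153}{40161} \approx -138.0$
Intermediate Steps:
$n{\left(m \right)} = m^{2}$
$Z{\left(F,W \right)} = 6 + W - F$ ($Z{\left(F,W \right)} = 6 - \left(F - W\right) = 6 + W - F$)
$T{\left(q,V \right)} = - \frac{V}{6}$ ($T{\left(q,V \right)} = V \left(- \frac{1}{6}\right) = - \frac{V}{6}$)
$z{\left(D \right)} = -49 + D$ ($z{\left(D \right)} = D - 7^{2} = D - 49 = -49 + D$)
$z{\left(T{\left(2,5 \right)} \right)} - \left(- \frac{11362}{Z{\left(84,-54 \right)}} - \frac{7628}{w}\right) = \left(-49 - \frac{5}{6}\right) - \left(- \frac{11362}{6 - 54 - 84} - \frac{7628}{-3651}\right) = \left(-49 - \frac{5}{6}\right) - \left(- \frac{11362}{6 - 54 - 84} - - \frac{7628}{3651}\right) = - \frac{299}{6} - \left(- \frac{11362}{-132} + \frac{7628}{3651}\right) = - \frac{299}{6} - \left(\left(-11362\right) \left(- \frac{1}{132}\right) + \frac{7628}{3651}\right) = - \frac{299}{6} - \left(\frac{5681}{66} + \frac{7628}{3651}\right) = - \frac{299}{6} - \frac{2360531}{26774} = - \frac{5542153}{40161}$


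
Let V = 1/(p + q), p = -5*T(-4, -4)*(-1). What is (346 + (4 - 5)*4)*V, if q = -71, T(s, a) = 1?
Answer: -57/11 ≈ -5.1818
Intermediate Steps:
p = 5 (p = -5*1*(-1) = -5*(-1) = 5)
V = -1/66 (V = 1/(5 - 71) = 1/(-66) = -1/66 ≈ -0.015152)
(346 + (4 - 5)*4)*V = (346 + (4 - 5)*4)*(-1/66) = (346 - 1*4)*(-1/66) = (346 - 4)*(-1/66) = 342*(-1/66) = -57/11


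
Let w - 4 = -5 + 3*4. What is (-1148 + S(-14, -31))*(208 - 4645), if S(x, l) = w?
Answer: 5044869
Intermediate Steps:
w = 11 (w = 4 + (-5 + 3*4) = 4 + (-5 + 12) = 4 + 7 = 11)
S(x, l) = 11
(-1148 + S(-14, -31))*(208 - 4645) = (-1148 + 11)*(208 - 4645) = -1137*(-4437) = 5044869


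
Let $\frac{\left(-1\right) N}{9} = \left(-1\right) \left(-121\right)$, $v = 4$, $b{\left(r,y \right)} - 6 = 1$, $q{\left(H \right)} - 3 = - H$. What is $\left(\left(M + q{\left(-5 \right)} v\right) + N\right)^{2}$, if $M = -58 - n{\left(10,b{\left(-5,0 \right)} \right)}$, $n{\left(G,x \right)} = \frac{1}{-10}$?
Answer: $\frac{124300201}{100} \approx 1.243 \cdot 10^{6}$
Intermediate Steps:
$q{\left(H \right)} = 3 - H$
$b{\left(r,y \right)} = 7$ ($b{\left(r,y \right)} = 6 + 1 = 7$)
$n{\left(G,x \right)} = - \frac{1}{10}$
$N = -1089$ ($N = - 9 \left(\left(-1\right) \left(-121\right)\right) = \left(-9\right) 121 = -1089$)
$M = - \frac{579}{10}$ ($M = -58 - - \frac{1}{10} = -58 + \frac{1}{10} = - \frac{579}{10} \approx -57.9$)
$\left(\left(M + q{\left(-5 \right)} v\right) + N\right)^{2} = \left(\left(- \frac{579}{10} + \left(3 - -5\right) 4\right) - 1089\right)^{2} = \left(\left(- \frac{579}{10} + \left(3 + 5\right) 4\right) - 1089\right)^{2} = \left(\left(- \frac{579}{10} + 8 \cdot 4\right) - 1089\right)^{2} = \left(\left(- \frac{579}{10} + 32\right) - 1089\right)^{2} = \left(- \frac{259}{10} - 1089\right)^{2} = \left(- \frac{11149}{10}\right)^{2} = \frac{124300201}{100}$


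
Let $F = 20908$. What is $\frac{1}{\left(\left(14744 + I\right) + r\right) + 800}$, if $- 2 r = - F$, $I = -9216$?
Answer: $\frac{1}{16782} \approx 5.9588 \cdot 10^{-5}$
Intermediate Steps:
$r = 10454$ ($r = - \frac{\left(-1\right) 20908}{2} = \left(- \frac{1}{2}\right) \left(-20908\right) = 10454$)
$\frac{1}{\left(\left(14744 + I\right) + r\right) + 800} = \frac{1}{\left(\left(14744 - 9216\right) + 10454\right) + 800} = \frac{1}{\left(5528 + 10454\right) + 800} = \frac{1}{15982 + 800} = \frac{1}{16782}$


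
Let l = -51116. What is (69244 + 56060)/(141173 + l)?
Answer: 41768/30019 ≈ 1.3914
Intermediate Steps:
(69244 + 56060)/(141173 + l) = (69244 + 56060)/(141173 - 51116) = 125304/90057 = 125304*(1/90057) = 41768/30019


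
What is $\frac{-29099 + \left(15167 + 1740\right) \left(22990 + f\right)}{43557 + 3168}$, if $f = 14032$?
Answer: $\frac{125180371}{9345} \approx 13395.0$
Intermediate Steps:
$\frac{-29099 + \left(15167 + 1740\right) \left(22990 + f\right)}{43557 + 3168} = \frac{-29099 + \left(15167 + 1740\right) \left(22990 + 14032\right)}{43557 + 3168} = \frac{-29099 + 16907 \cdot 37022}{46725} = \left(-29099 + 625930954\right) \frac{1}{46725} = 625901855 \cdot \frac{1}{46725} = \frac{125180371}{9345}$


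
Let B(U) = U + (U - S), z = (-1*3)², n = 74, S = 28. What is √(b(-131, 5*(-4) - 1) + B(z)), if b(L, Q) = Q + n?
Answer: √43 ≈ 6.5574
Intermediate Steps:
b(L, Q) = 74 + Q (b(L, Q) = Q + 74 = 74 + Q)
z = 9 (z = (-3)² = 9)
B(U) = -28 + 2*U (B(U) = U + (U - 1*28) = U + (U - 28) = U + (-28 + U) = -28 + 2*U)
√(b(-131, 5*(-4) - 1) + B(z)) = √((74 + (5*(-4) - 1)) + (-28 + 2*9)) = √((74 + (-20 - 1)) + (-28 + 18)) = √((74 - 21) - 10) = √(53 - 10) = √43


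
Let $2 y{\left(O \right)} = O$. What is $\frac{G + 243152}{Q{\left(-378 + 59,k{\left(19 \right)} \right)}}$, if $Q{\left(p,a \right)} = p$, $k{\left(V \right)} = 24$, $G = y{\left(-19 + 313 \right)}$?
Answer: $- \frac{243299}{319} \approx -762.69$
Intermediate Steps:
$y{\left(O \right)} = \frac{O}{2}$
$G = 147$ ($G = \frac{-19 + 313}{2} = \frac{1}{2} \cdot 294 = 147$)
$\frac{G + 243152}{Q{\left(-378 + 59,k{\left(19 \right)} \right)}} = \frac{147 + 243152}{-378 + 59} = \frac{243299}{-319} = 243299 \left(- \frac{1}{319}\right) = - \frac{243299}{319}$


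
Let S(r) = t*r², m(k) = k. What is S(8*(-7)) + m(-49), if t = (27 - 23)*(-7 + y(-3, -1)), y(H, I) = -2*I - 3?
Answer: -100401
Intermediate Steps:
y(H, I) = -3 - 2*I
t = -32 (t = (27 - 23)*(-7 + (-3 - 2*(-1))) = 4*(-7 + (-3 + 2)) = 4*(-7 - 1) = 4*(-8) = -32)
S(r) = -32*r²
S(8*(-7)) + m(-49) = -32*(8*(-7))² - 49 = -32*(-56)² - 49 = -32*3136 - 49 = -100352 - 49 = -100401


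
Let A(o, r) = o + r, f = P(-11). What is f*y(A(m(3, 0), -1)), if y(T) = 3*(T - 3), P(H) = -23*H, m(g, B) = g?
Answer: -759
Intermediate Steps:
f = 253 (f = -23*(-11) = 253)
y(T) = -9 + 3*T (y(T) = 3*(-3 + T) = -9 + 3*T)
f*y(A(m(3, 0), -1)) = 253*(-9 + 3*(3 - 1)) = 253*(-9 + 3*2) = 253*(-9 + 6) = 253*(-3) = -759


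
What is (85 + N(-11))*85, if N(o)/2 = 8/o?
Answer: 78115/11 ≈ 7101.4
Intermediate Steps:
N(o) = 16/o (N(o) = 2*(8/o) = 16/o)
(85 + N(-11))*85 = (85 + 16/(-11))*85 = (85 + 16*(-1/11))*85 = (85 - 16/11)*85 = (919/11)*85 = 78115/11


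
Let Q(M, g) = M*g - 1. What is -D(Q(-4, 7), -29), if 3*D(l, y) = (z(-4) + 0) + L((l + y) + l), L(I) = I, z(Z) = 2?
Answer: 85/3 ≈ 28.333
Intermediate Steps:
Q(M, g) = -1 + M*g
D(l, y) = ⅔ + y/3 + 2*l/3 (D(l, y) = ((2 + 0) + ((l + y) + l))/3 = (2 + (y + 2*l))/3 = (2 + y + 2*l)/3 = ⅔ + y/3 + 2*l/3)
-D(Q(-4, 7), -29) = -(⅔ + (⅓)*(-29) + 2*(-1 - 4*7)/3) = -(⅔ - 29/3 + 2*(-1 - 28)/3) = -(⅔ - 29/3 + (⅔)*(-29)) = -(⅔ - 29/3 - 58/3) = -1*(-85/3) = 85/3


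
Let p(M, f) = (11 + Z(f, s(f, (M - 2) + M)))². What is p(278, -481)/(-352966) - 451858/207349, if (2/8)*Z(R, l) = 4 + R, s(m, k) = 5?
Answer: -905658488369/73187147134 ≈ -12.375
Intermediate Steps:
Z(R, l) = 16 + 4*R (Z(R, l) = 4*(4 + R) = 16 + 4*R)
p(M, f) = (27 + 4*f)² (p(M, f) = (11 + (16 + 4*f))² = (27 + 4*f)²)
p(278, -481)/(-352966) - 451858/207349 = (27 + 4*(-481))²/(-352966) - 451858/207349 = (27 - 1924)²*(-1/352966) - 451858*1/207349 = (-1897)²*(-1/352966) - 451858/207349 = 3598609*(-1/352966) - 451858/207349 = -3598609/352966 - 451858/207349 = -905658488369/73187147134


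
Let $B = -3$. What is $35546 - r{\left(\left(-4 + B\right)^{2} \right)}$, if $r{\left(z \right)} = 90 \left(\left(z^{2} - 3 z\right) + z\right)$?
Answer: $-171724$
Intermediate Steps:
$r{\left(z \right)} = - 180 z + 90 z^{2}$ ($r{\left(z \right)} = 90 \left(z^{2} - 2 z\right) = - 180 z + 90 z^{2}$)
$35546 - r{\left(\left(-4 + B\right)^{2} \right)} = 35546 - 90 \left(-4 - 3\right)^{2} \left(-2 + \left(-4 - 3\right)^{2}\right) = 35546 - 90 \left(-7\right)^{2} \left(-2 + \left(-7\right)^{2}\right) = 35546 - 90 \cdot 49 \left(-2 + 49\right) = 35546 - 90 \cdot 49 \cdot 47 = 35546 - 207270 = -171724$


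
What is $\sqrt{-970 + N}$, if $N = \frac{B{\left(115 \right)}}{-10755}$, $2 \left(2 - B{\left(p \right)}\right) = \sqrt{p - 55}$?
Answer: $\frac{\sqrt{-12466660640 + 1195 \sqrt{15}}}{3585} \approx 31.145 i$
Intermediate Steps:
$B{\left(p \right)} = 2 - \frac{\sqrt{-55 + p}}{2}$ ($B{\left(p \right)} = 2 - \frac{\sqrt{p - 55}}{2} = 2 - \frac{\sqrt{-55 + p}}{2}$)
$N = - \frac{2}{10755} + \frac{\sqrt{15}}{10755}$ ($N = \frac{2 - \frac{\sqrt{-55 + 115}}{2}}{-10755} = \left(2 - \frac{\sqrt{60}}{2}\right) \left(- \frac{1}{10755}\right) = \left(2 - \frac{2 \sqrt{15}}{2}\right) \left(- \frac{1}{10755}\right) = \left(2 - \sqrt{15}\right) \left(- \frac{1}{10755}\right) = - \frac{2}{10755} + \frac{\sqrt{15}}{10755} \approx 0.00017415$)
$\sqrt{-970 + N} = \sqrt{-970 - \left(\frac{2}{10755} - \frac{\sqrt{15}}{10755}\right)} = \sqrt{- \frac{10432352}{10755} + \frac{\sqrt{15}}{10755}}$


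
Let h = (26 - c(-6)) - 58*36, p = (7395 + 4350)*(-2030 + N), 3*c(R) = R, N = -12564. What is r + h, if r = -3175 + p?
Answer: -171411765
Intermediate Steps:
c(R) = R/3
p = -171406530 (p = (7395 + 4350)*(-2030 - 12564) = 11745*(-14594) = -171406530)
h = -2060 (h = (26 - (-6)/3) - 58*36 = (26 - 1*(-2)) - 2088 = (26 + 2) - 2088 = 28 - 2088 = -2060)
r = -171409705 (r = -3175 - 171406530 = -171409705)
r + h = -171409705 - 2060 = -171411765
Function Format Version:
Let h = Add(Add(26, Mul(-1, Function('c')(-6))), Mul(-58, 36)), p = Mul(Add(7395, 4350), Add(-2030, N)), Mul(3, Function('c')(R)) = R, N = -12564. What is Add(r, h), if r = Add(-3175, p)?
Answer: -171411765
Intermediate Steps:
Function('c')(R) = Mul(Rational(1, 3), R)
p = -171406530 (p = Mul(Add(7395, 4350), Add(-2030, -12564)) = Mul(11745, -14594) = -171406530)
h = -2060 (h = Add(Add(26, Mul(-1, Mul(Rational(1, 3), -6))), Mul(-58, 36)) = Add(Add(26, Mul(-1, -2)), -2088) = Add(Add(26, 2), -2088) = Add(28, -2088) = -2060)
r = -171409705 (r = Add(-3175, -171406530) = -171409705)
Add(r, h) = Add(-171409705, -2060) = -171411765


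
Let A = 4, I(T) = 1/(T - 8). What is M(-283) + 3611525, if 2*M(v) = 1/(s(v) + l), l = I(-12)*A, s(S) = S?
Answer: 10227838795/2832 ≈ 3.6115e+6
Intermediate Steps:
I(T) = 1/(-8 + T)
l = -⅕ (l = 4/(-8 - 12) = 4/(-20) = -1/20*4 = -⅕ ≈ -0.20000)
M(v) = 1/(2*(-⅕ + v)) (M(v) = 1/(2*(v - ⅕)) = 1/(2*(-⅕ + v)))
M(-283) + 3611525 = 5/(2*(-1 + 5*(-283))) + 3611525 = 5/(2*(-1 - 1415)) + 3611525 = (5/2)/(-1416) + 3611525 = (5/2)*(-1/1416) + 3611525 = -5/2832 + 3611525 = 10227838795/2832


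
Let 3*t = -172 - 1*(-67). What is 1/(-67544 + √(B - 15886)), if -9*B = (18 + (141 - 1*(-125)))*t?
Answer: -303948/20529930229 - 3*I*√133034/41059860458 ≈ -1.4805e-5 - 2.6649e-8*I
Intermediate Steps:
t = -35 (t = (-172 - 1*(-67))/3 = (-172 + 67)/3 = (⅓)*(-105) = -35)
B = 9940/9 (B = -(18 + (141 - 1*(-125)))*(-35)/9 = -(18 + (141 + 125))*(-35)/9 = -(18 + 266)*(-35)/9 = -284*(-35)/9 = -⅑*(-9940) = 9940/9 ≈ 1104.4)
1/(-67544 + √(B - 15886)) = 1/(-67544 + √(9940/9 - 15886)) = 1/(-67544 + √(-133034/9)) = 1/(-67544 + I*√133034/3)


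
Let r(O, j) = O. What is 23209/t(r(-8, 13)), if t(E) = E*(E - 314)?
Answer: 23209/2576 ≈ 9.0097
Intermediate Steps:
t(E) = E*(-314 + E)
23209/t(r(-8, 13)) = 23209/((-8*(-314 - 8))) = 23209/((-8*(-322))) = 23209/2576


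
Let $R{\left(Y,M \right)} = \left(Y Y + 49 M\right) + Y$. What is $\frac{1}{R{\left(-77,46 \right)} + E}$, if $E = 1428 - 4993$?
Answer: $\frac{1}{4541} \approx 0.00022022$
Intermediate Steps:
$E = -3565$ ($E = 1428 - 4993 = -3565$)
$R{\left(Y,M \right)} = Y + Y^{2} + 49 M$ ($R{\left(Y,M \right)} = \left(Y^{2} + 49 M\right) + Y = Y + Y^{2} + 49 M$)
$\frac{1}{R{\left(-77,46 \right)} + E} = \frac{1}{\left(-77 + \left(-77\right)^{2} + 49 \cdot 46\right) - 3565} = \frac{1}{\left(-77 + 5929 + 2254\right) - 3565} = \frac{1}{8106 - 3565} = \frac{1}{4541}$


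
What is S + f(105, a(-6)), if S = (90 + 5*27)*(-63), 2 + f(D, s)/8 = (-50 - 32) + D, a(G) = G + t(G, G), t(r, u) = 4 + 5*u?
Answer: -14007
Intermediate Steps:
a(G) = 4 + 6*G (a(G) = G + (4 + 5*G) = 4 + 6*G)
f(D, s) = -672 + 8*D (f(D, s) = -16 + 8*((-50 - 32) + D) = -16 + 8*(-82 + D) = -16 + (-656 + 8*D) = -672 + 8*D)
S = -14175 (S = (90 + 135)*(-63) = 225*(-63) = -14175)
S + f(105, a(-6)) = -14175 + (-672 + 8*105) = -14175 + (-672 + 840) = -14175 + 168 = -14007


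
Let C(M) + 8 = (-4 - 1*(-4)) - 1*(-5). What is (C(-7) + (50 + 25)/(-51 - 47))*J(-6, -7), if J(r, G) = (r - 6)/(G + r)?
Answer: -2214/637 ≈ -3.4757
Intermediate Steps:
J(r, G) = (-6 + r)/(G + r)
C(M) = -3 (C(M) = -8 + ((-4 - 1*(-4)) - 1*(-5)) = -8 + ((-4 + 4) + 5) = -8 + (0 + 5) = -8 + 5 = -3)
(C(-7) + (50 + 25)/(-51 - 47))*J(-6, -7) = (-3 + (50 + 25)/(-51 - 47))*((-6 - 6)/(-7 - 6)) = (-3 + 75/(-98))*(-12/(-13)) = (-3 + 75*(-1/98))*(-1/13*(-12)) = (-3 - 75/98)*(12/13) = -369/98*12/13 = -2214/637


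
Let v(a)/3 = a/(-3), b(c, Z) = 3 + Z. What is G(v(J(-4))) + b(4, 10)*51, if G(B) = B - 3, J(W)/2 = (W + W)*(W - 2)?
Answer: 564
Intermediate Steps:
J(W) = 4*W*(-2 + W) (J(W) = 2*((W + W)*(W - 2)) = 2*((2*W)*(-2 + W)) = 2*(2*W*(-2 + W)) = 4*W*(-2 + W))
v(a) = -a (v(a) = 3*(a/(-3)) = 3*(a*(-1/3)) = 3*(-a/3) = -a)
G(B) = -3 + B
G(v(J(-4))) + b(4, 10)*51 = (-3 - 4*(-4)*(-2 - 4)) + (3 + 10)*51 = (-3 - 4*(-4)*(-6)) + 13*51 = (-3 - 1*96) + 663 = (-3 - 96) + 663 = -99 + 663 = 564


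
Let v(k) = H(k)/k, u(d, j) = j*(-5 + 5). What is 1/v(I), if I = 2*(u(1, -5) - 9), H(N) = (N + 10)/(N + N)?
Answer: -81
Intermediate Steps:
u(d, j) = 0 (u(d, j) = j*0 = 0)
H(N) = (10 + N)/(2*N) (H(N) = (10 + N)/((2*N)) = (10 + N)*(1/(2*N)) = (10 + N)/(2*N))
I = -18 (I = 2*(0 - 9) = 2*(-9) = -18)
v(k) = (10 + k)/(2*k**2) (v(k) = ((10 + k)/(2*k))/k = (10 + k)/(2*k**2))
1/v(I) = 1/((1/2)*(10 - 18)/(-18)**2) = 1/((1/2)*(1/324)*(-8)) = 1/(-1/81) = -81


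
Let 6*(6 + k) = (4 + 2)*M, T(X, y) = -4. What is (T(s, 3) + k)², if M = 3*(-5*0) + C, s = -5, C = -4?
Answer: 196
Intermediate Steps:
M = -4 (M = 3*(-5*0) - 4 = 3*0 - 4 = 0 - 4 = -4)
k = -10 (k = -6 + ((4 + 2)*(-4))/6 = -6 + (6*(-4))/6 = -6 + (⅙)*(-24) = -6 - 4 = -10)
(T(s, 3) + k)² = (-4 - 10)² = (-14)² = 196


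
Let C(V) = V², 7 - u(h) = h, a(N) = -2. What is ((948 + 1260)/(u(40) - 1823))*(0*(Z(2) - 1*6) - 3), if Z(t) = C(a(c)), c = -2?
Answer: 207/58 ≈ 3.5690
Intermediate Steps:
u(h) = 7 - h
Z(t) = 4 (Z(t) = (-2)² = 4)
((948 + 1260)/(u(40) - 1823))*(0*(Z(2) - 1*6) - 3) = ((948 + 1260)/((7 - 1*40) - 1823))*(0*(4 - 1*6) - 3) = (2208/((7 - 40) - 1823))*(0*(4 - 6) - 3) = (2208/(-33 - 1823))*(0*(-2) - 3) = (2208/(-1856))*(0 - 3) = (2208*(-1/1856))*(-3) = -69/58*(-3) = 207/58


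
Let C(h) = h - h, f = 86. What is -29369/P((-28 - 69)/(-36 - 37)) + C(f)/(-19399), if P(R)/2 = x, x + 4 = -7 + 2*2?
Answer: 29369/14 ≈ 2097.8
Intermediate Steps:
x = -7 (x = -4 + (-7 + 2*2) = -4 + (-7 + 4) = -4 - 3 = -7)
P(R) = -14 (P(R) = 2*(-7) = -14)
C(h) = 0
-29369/P((-28 - 69)/(-36 - 37)) + C(f)/(-19399) = -29369/(-14) + 0/(-19399) = -29369*(-1/14) + 0*(-1/19399) = 29369/14 + 0 = 29369/14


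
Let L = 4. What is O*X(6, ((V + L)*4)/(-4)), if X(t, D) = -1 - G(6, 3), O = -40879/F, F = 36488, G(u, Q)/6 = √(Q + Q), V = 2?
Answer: 40879/36488 + 122637*√6/18244 ≈ 17.586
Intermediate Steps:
G(u, Q) = 6*√2*√Q (G(u, Q) = 6*√(Q + Q) = 6*√(2*Q) = 6*(√2*√Q) = 6*√2*√Q)
O = -40879/36488 ≈ -1.1203
X(t, D) = -1 - 6*√6 (X(t, D) = -1 - 6*√2*√3 = -1 - 6*√6)
O*X(6, ((V + L)*4)/(-4)) = -40879*(-1 - 6*√6)/36488 = 40879/36488 + 122637*√6/18244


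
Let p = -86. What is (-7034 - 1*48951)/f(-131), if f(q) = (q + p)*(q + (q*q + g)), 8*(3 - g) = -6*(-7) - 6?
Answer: 111970/7390369 ≈ 0.015151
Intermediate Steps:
g = -3/2 (g = 3 - (-6*(-7) - 6)/8 = 3 - (42 - 6)/8 = 3 - ⅛*36 = 3 - 9/2 = -3/2 ≈ -1.5000)
f(q) = (-86 + q)*(-3/2 + q + q²) (f(q) = (q - 86)*(q + (q*q - 3/2)) = (-86 + q)*(q + (q² - 3/2)) = (-86 + q)*(q + (-3/2 + q²)) = (-86 + q)*(-3/2 + q + q²))
(-7034 - 1*48951)/f(-131) = (-7034 - 1*48951)/(129 + (-131)³ - 85*(-131)² - 175/2*(-131)) = (-7034 - 48951)/(129 - 2248091 - 85*17161 + 22925/2) = -55985/(129 - 2248091 - 1458685 + 22925/2) = -55985/(-7390369/2) = -55985*(-2/7390369) = 111970/7390369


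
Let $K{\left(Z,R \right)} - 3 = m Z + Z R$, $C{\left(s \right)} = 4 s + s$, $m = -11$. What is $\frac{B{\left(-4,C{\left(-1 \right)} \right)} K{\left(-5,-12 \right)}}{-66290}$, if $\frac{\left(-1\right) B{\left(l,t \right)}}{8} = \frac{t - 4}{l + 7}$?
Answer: $- \frac{1416}{33145} \approx -0.042721$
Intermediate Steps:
$C{\left(s \right)} = 5 s$
$K{\left(Z,R \right)} = 3 - 11 Z + R Z$ ($K{\left(Z,R \right)} = 3 + \left(- 11 Z + Z R\right) = 3 + \left(- 11 Z + R Z\right) = 3 - 11 Z + R Z$)
$B{\left(l,t \right)} = - \frac{8 \left(-4 + t\right)}{7 + l}$ ($B{\left(l,t \right)} = - 8 \frac{t - 4}{l + 7} = - 8 \frac{-4 + t}{7 + l} = - \frac{8 \left(-4 + t\right)}{7 + l}$)
$\frac{B{\left(-4,C{\left(-1 \right)} \right)} K{\left(-5,-12 \right)}}{-66290} = \frac{\frac{8 \left(4 - 5 \left(-1\right)\right)}{7 - 4} \left(3 - -55 - -60\right)}{-66290} = \frac{8 \left(4 - -5\right)}{3} \left(3 + 55 + 60\right) \left(- \frac{1}{66290}\right) = 8 \cdot \frac{1}{3} \left(4 + 5\right) 118 \left(- \frac{1}{66290}\right) = 8 \cdot \frac{1}{3} \cdot 9 \cdot 118 \left(- \frac{1}{66290}\right) = 24 \cdot 118 \left(- \frac{1}{66290}\right) = 2832 \left(- \frac{1}{66290}\right) = - \frac{1416}{33145}$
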